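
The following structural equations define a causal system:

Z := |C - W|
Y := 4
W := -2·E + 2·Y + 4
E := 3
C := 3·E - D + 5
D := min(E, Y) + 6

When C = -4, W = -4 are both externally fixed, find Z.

0

Setting C = -4, W = -4 by intervention discards those variables' equations.
Z = |C - W|  [with C=-4, W=-4]  = 0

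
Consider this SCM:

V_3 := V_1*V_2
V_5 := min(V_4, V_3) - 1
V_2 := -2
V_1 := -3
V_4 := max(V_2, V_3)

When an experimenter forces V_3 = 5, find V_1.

Under do(V_3=5), the mechanism V_3 := V_1*V_2 is discarded; V_3 is fixed at 5.
V_1 is not downstream of the intervention, so its value is determined by the original equations.

-3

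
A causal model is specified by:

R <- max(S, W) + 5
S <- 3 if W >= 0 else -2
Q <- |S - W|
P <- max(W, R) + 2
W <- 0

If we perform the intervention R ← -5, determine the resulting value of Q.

3

The intervention breaks the incoming arrows to R: R <- max(S, W) + 5 no longer applies, and R = -5.
Q is not downstream of the intervention, so its value is determined by the original equations.
S = 3 if W >= 0 else -2  [with W=0]  = 3
Q = |S - W|  [with S=3, W=0]  = 3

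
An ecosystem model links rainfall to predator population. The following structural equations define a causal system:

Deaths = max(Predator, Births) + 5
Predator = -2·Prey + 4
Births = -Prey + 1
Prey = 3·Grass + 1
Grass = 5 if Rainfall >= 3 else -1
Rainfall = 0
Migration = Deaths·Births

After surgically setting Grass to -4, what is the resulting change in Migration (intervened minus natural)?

Under do(Grass=-4), the mechanism Grass = 5 if Rainfall >= 3 else -1 is discarded; Grass is fixed at -4.
Prey = 3·Grass + 1  [with Grass=-4]  = -11
Predator = -2·Prey + 4  [with Prey=-11]  = 26
Births = -Prey + 1  [with Prey=-11]  = 12
Deaths = max(Predator, Births) + 5  [with Predator=26, Births=12]  = 31
Migration = Deaths·Births  [with Deaths=31, Births=12]  = 372
Without intervention: Grass = 5 if Rainfall >= 3 else -1  [with Rainfall=0]  = -1; Prey = 3·Grass + 1  [with Grass=-1]  = -2; Predator = -2·Prey + 4  [with Prey=-2]  = 8; Births = -Prey + 1  [with Prey=-2]  = 3; Deaths = max(Predator, Births) + 5  [with Predator=8, Births=3]  = 13; Migration = Deaths·Births  [with Deaths=13, Births=3]  = 39.
Change = 372 − 39 = 333.

333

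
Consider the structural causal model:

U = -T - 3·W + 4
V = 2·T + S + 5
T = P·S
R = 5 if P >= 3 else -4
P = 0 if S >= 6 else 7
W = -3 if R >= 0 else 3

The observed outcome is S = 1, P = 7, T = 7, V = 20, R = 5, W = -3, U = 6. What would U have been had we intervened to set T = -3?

16

The intervention breaks the incoming arrows to T: T = P·S no longer applies, and T = -3.
P = 0 if S >= 6 else 7  [with S=1]  = 7
R = 5 if P >= 3 else -4  [with P=7]  = 5
W = -3 if R >= 0 else 3  [with R=5]  = -3
U = -T - 3·W + 4  [with T=-3, W=-3]  = 16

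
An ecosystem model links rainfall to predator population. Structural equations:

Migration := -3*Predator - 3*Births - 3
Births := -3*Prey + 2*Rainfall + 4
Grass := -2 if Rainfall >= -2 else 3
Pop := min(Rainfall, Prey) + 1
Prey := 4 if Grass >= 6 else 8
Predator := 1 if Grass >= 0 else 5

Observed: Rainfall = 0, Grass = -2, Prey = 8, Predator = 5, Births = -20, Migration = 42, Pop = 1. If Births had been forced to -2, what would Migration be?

-12

The intervention breaks the incoming arrows to Births: Births := -3*Prey + 2*Rainfall + 4 no longer applies, and Births = -2.
Grass = -2 if Rainfall >= -2 else 3  [with Rainfall=0]  = -2
Predator = 1 if Grass >= 0 else 5  [with Grass=-2]  = 5
Migration = -3*Predator - 3*Births - 3  [with Predator=5, Births=-2]  = -12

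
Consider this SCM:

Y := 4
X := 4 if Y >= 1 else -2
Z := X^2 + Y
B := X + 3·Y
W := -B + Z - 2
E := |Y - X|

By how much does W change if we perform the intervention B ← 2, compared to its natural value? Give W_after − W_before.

Intervening sets B = 2 and removes its equation (B := X + 3·Y).
X = 4 if Y >= 1 else -2  [with Y=4]  = 4
Z = X^2 + Y  [with X=4, Y=4]  = 20
W = -B + Z - 2  [with B=2, Z=20]  = 16
Without intervention: X = 4 if Y >= 1 else -2  [with Y=4]  = 4; Z = X^2 + Y  [with X=4, Y=4]  = 20; B = X + 3·Y  [with X=4, Y=4]  = 16; W = -B + Z - 2  [with B=16, Z=20]  = 2.
Change = 16 − 2 = 14.

14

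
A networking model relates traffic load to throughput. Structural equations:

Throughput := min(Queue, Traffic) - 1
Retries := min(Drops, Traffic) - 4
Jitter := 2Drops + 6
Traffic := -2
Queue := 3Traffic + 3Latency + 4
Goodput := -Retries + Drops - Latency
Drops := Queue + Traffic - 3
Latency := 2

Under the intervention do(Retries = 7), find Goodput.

do(Retries=7) replaces the equation Retries := min(Drops, Traffic) - 4 with the constant Retries = 7.
Queue = 3Traffic + 3Latency + 4  [with Traffic=-2, Latency=2]  = 4
Drops = Queue + Traffic - 3  [with Queue=4, Traffic=-2]  = -1
Goodput = -Retries + Drops - Latency  [with Retries=7, Drops=-1, Latency=2]  = -10

-10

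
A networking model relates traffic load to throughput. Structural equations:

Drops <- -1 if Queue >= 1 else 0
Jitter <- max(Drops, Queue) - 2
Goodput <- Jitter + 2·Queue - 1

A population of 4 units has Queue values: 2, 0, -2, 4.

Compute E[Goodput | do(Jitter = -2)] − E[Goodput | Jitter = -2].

Under do(Jitter=-2), Jitter's equation is replaced by Jitter=-2 for every unit. Per-unit Goodput: 1, -3, -7, 5. Mean = -1.
Conditioning on Jitter=-2 selects the 2 unit(s) with Queue ∈ {0, -2}. Their Goodput values: -3, -7. Mean = -5.
Difference = -1 − (-5) = 4.

4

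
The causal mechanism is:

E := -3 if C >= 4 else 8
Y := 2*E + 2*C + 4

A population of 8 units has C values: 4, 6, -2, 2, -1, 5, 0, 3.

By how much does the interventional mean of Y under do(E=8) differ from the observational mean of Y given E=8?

3.45

Every unit gets E=8 under the intervention. Y values become 28, 32, 16, 24, 18, 30, 20, 26; E[Y|do(E=8)] = 24.25.
E[Y|E=8] averages over only the 5 units with E=8 (C = -2, 2, -1, 0, 3): Y = 16, 24, 18, 20, 26, mean 20.8.
Difference = 24.25 − 20.8 = 3.45.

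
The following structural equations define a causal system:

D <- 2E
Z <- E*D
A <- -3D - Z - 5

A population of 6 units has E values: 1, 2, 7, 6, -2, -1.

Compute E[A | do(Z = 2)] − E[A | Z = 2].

-13

Under do(Z=2), Z's equation is replaced by Z=2 for every unit. Per-unit A: -13, -19, -49, -43, 5, -1. Mean = -20.
E[A|Z=2] averages over only the 2 units with Z=2 (E = 1, -1): A = -13, -1, mean -7.
Difference = -20 − (-7) = -13.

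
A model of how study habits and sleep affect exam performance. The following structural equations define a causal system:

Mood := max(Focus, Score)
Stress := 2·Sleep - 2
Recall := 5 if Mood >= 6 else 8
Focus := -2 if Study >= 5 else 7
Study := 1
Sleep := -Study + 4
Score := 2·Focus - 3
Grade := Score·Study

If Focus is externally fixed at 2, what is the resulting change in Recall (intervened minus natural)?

The intervention breaks the incoming arrows to Focus: Focus := -2 if Study >= 5 else 7 no longer applies, and Focus = 2.
Score = 2·Focus - 3  [with Focus=2]  = 1
Mood = max(Focus, Score)  [with Focus=2, Score=1]  = 2
Recall = 5 if Mood >= 6 else 8  [with Mood=2]  = 8
Without intervention: Focus = -2 if Study >= 5 else 7  [with Study=1]  = 7; Score = 2·Focus - 3  [with Focus=7]  = 11; Mood = max(Focus, Score)  [with Focus=7, Score=11]  = 11; Recall = 5 if Mood >= 6 else 8  [with Mood=11]  = 5.
Change = 8 − 5 = 3.

3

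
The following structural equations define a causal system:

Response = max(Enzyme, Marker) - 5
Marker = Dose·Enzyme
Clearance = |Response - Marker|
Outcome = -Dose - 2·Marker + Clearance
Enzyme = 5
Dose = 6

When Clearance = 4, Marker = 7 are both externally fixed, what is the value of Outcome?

The joint intervention fixes Clearance = 4, Marker = 7, removing each variable's own equation.
Outcome = -Dose - 2·Marker + Clearance  [with Dose=6, Marker=7, Clearance=4]  = -16

-16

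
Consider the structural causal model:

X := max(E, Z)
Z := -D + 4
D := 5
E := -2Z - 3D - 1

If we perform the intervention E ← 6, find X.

The intervention breaks the incoming arrows to E: E := -2Z - 3D - 1 no longer applies, and E = 6.
Z = -D + 4  [with D=5]  = -1
X = max(E, Z)  [with E=6, Z=-1]  = 6

6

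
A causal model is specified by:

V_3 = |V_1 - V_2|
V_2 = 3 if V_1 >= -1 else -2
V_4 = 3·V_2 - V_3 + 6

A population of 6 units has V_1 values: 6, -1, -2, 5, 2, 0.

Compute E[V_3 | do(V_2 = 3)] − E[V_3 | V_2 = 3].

0.4

Under do(V_2=3), V_2's equation is replaced by V_2=3 for every unit. Per-unit V_3: 3, 4, 5, 2, 1, 3. Mean = 3.
Conditioning on V_2=3 selects the 5 unit(s) with V_1 ∈ {6, -1, 5, 2, 0}. Their V_3 values: 3, 4, 2, 1, 3. Mean = 2.6.
Difference = 3 − 2.6 = 0.4.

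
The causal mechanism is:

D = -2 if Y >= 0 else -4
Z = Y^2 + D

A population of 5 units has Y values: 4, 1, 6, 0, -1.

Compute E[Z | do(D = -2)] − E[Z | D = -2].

Under do(D=-2), D's equation is replaced by D=-2 for every unit. Per-unit Z: 14, -1, 34, -2, -1. Mean = 8.8.
Conditioning on D=-2 selects the 4 unit(s) with Y ∈ {4, 1, 6, 0}. Their Z values: 14, -1, 34, -2. Mean = 11.25.
Difference = 8.8 − 11.25 = -2.45.

-2.45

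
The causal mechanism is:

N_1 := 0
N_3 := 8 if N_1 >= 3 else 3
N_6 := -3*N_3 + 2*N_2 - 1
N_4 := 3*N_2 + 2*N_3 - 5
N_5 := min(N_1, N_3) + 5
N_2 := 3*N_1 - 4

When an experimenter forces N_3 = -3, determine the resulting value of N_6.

The intervention breaks the incoming arrows to N_3: N_3 := 8 if N_1 >= 3 else 3 no longer applies, and N_3 = -3.
N_2 = 3*N_1 - 4  [with N_1=0]  = -4
N_6 = -3*N_3 + 2*N_2 - 1  [with N_3=-3, N_2=-4]  = 0

0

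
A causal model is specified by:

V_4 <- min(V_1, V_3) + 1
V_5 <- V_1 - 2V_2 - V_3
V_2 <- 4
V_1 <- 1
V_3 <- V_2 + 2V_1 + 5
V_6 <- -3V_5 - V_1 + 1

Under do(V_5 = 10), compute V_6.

-30

The intervention breaks the incoming arrows to V_5: V_5 <- V_1 - 2V_2 - V_3 no longer applies, and V_5 = 10.
V_6 = -3V_5 - V_1 + 1  [with V_5=10, V_1=1]  = -30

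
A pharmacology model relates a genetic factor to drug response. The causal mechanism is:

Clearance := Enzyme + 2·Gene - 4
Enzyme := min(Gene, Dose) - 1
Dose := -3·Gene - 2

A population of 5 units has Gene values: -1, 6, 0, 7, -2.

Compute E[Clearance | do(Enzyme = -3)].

-3

The intervention sets Enzyme=-3 in all 5 units regardless of Gene. Recomputing Clearance per unit gives -9, 5, -7, 7, -11; average -3.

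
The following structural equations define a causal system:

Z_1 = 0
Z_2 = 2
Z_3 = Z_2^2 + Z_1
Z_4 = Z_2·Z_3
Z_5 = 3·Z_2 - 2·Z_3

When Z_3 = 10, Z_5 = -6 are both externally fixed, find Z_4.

The joint intervention fixes Z_3 = 10, Z_5 = -6, removing each variable's own equation.
Z_4 = Z_2·Z_3  [with Z_2=2, Z_3=10]  = 20

20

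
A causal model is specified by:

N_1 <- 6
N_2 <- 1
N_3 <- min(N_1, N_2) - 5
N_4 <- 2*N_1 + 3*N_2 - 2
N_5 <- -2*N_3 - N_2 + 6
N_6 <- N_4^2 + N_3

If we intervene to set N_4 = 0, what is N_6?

-4

Under do(N_4=0), the mechanism N_4 <- 2*N_1 + 3*N_2 - 2 is discarded; N_4 is fixed at 0.
N_3 = min(N_1, N_2) - 5  [with N_1=6, N_2=1]  = -4
N_6 = N_4^2 + N_3  [with N_4=0, N_3=-4]  = -4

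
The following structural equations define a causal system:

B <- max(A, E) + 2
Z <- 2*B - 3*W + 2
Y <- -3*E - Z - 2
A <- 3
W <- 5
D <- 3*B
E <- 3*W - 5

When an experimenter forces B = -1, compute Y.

The intervention breaks the incoming arrows to B: B <- max(A, E) + 2 no longer applies, and B = -1.
E = 3*W - 5  [with W=5]  = 10
Z = 2*B - 3*W + 2  [with B=-1, W=5]  = -15
Y = -3*E - Z - 2  [with E=10, Z=-15]  = -17

-17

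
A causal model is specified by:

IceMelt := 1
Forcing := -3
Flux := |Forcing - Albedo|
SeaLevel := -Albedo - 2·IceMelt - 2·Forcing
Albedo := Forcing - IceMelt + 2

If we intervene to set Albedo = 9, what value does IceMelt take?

1

Under do(Albedo=9), the mechanism Albedo := Forcing - IceMelt + 2 is discarded; Albedo is fixed at 9.
Since IceMelt is not a descendant of the intervened variable, it is unaffected.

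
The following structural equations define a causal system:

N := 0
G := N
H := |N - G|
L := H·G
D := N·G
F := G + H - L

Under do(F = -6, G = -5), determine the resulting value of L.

Under do(F = -6, G = -5), each intervened variable's structural equation is replaced by its fixed value.
H = |N - G|  [with N=0, G=-5]  = 5
L = H·G  [with H=5, G=-5]  = -25

-25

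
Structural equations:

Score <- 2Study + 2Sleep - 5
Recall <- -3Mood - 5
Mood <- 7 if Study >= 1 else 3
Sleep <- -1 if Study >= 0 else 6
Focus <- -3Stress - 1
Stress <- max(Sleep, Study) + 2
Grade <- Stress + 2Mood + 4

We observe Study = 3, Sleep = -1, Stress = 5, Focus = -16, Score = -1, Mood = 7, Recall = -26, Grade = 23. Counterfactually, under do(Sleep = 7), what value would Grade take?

27

do(Sleep=7) replaces the equation Sleep <- -1 if Study >= 0 else 6 with the constant Sleep = 7.
Stress = max(Sleep, Study) + 2  [with Sleep=7, Study=3]  = 9
Mood = 7 if Study >= 1 else 3  [with Study=3]  = 7
Grade = Stress + 2Mood + 4  [with Stress=9, Mood=7]  = 27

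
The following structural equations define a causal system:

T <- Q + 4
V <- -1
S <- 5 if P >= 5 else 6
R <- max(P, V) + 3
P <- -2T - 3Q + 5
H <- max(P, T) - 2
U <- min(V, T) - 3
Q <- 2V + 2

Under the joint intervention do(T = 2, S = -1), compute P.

1

The joint intervention fixes T = 2, S = -1, removing each variable's own equation.
Q = 2V + 2  [with V=-1]  = 0
P = -2T - 3Q + 5  [with T=2, Q=0]  = 1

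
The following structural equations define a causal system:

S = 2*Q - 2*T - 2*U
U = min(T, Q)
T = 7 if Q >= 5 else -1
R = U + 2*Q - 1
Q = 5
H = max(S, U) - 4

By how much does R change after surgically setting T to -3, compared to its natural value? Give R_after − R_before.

-8

Under do(T=-3), the mechanism T = 7 if Q >= 5 else -1 is discarded; T is fixed at -3.
U = min(T, Q)  [with T=-3, Q=5]  = -3
R = U + 2*Q - 1  [with U=-3, Q=5]  = 6
Without intervention: T = 7 if Q >= 5 else -1  [with Q=5]  = 7; U = min(T, Q)  [with T=7, Q=5]  = 5; R = U + 2*Q - 1  [with U=5, Q=5]  = 14.
Change = 6 − 14 = -8.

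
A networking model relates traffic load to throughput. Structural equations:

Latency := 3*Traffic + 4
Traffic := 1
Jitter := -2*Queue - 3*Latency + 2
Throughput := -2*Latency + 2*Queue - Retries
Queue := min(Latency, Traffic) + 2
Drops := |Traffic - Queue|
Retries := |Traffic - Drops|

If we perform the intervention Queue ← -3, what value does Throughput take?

The intervention breaks the incoming arrows to Queue: Queue := min(Latency, Traffic) + 2 no longer applies, and Queue = -3.
Latency = 3*Traffic + 4  [with Traffic=1]  = 7
Drops = |Traffic - Queue|  [with Traffic=1, Queue=-3]  = 4
Retries = |Traffic - Drops|  [with Traffic=1, Drops=4]  = 3
Throughput = -2*Latency + 2*Queue - Retries  [with Latency=7, Queue=-3, Retries=3]  = -23

-23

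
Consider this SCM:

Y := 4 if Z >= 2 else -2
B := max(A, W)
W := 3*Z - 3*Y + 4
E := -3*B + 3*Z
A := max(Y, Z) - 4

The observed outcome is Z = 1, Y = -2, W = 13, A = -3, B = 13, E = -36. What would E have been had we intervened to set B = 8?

The intervention breaks the incoming arrows to B: B := max(A, W) no longer applies, and B = 8.
E = -3*B + 3*Z  [with B=8, Z=1]  = -21

-21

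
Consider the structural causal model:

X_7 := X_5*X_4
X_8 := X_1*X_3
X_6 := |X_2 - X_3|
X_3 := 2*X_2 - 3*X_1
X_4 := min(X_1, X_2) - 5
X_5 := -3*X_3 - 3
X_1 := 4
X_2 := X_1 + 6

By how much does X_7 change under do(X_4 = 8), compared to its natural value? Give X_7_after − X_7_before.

The intervention breaks the incoming arrows to X_4: X_4 := min(X_1, X_2) - 5 no longer applies, and X_4 = 8.
X_2 = X_1 + 6  [with X_1=4]  = 10
X_3 = 2*X_2 - 3*X_1  [with X_2=10, X_1=4]  = 8
X_5 = -3*X_3 - 3  [with X_3=8]  = -27
X_7 = X_5*X_4  [with X_5=-27, X_4=8]  = -216
Without intervention: X_2 = X_1 + 6  [with X_1=4]  = 10; X_3 = 2*X_2 - 3*X_1  [with X_2=10, X_1=4]  = 8; X_4 = min(X_1, X_2) - 5  [with X_1=4, X_2=10]  = -1; X_5 = -3*X_3 - 3  [with X_3=8]  = -27; X_7 = X_5*X_4  [with X_5=-27, X_4=-1]  = 27.
Change = -216 − 27 = -243.

-243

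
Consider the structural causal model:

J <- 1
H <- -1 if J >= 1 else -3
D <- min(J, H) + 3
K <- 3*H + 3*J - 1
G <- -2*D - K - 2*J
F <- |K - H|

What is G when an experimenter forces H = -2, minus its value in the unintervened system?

5

do(H=-2) replaces the equation H <- -1 if J >= 1 else -3 with the constant H = -2.
D = min(J, H) + 3  [with J=1, H=-2]  = 1
K = 3*H + 3*J - 1  [with H=-2, J=1]  = -4
G = -2*D - K - 2*J  [with D=1, K=-4, J=1]  = 0
Without intervention: H = -1 if J >= 1 else -3  [with J=1]  = -1; D = min(J, H) + 3  [with J=1, H=-1]  = 2; K = 3*H + 3*J - 1  [with H=-1, J=1]  = -1; G = -2*D - K - 2*J  [with D=2, K=-1, J=1]  = -5.
Change = 0 − (-5) = 5.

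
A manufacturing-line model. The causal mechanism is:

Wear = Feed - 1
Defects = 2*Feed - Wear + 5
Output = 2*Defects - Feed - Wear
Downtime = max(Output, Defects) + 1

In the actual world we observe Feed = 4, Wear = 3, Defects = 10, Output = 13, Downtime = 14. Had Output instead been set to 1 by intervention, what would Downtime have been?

11

Intervening sets Output = 1 and removes its equation (Output = 2*Defects - Feed - Wear).
Wear = Feed - 1  [with Feed=4]  = 3
Defects = 2*Feed - Wear + 5  [with Feed=4, Wear=3]  = 10
Downtime = max(Output, Defects) + 1  [with Output=1, Defects=10]  = 11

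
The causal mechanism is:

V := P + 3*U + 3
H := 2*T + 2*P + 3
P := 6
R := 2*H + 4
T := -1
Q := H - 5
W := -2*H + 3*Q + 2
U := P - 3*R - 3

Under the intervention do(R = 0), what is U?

3

Intervening sets R = 0 and removes its equation (R := 2*H + 4).
U = P - 3*R - 3  [with P=6, R=0]  = 3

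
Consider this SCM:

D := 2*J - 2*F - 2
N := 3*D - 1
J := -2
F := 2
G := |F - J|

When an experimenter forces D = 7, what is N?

Intervening sets D = 7 and removes its equation (D := 2*J - 2*F - 2).
N = 3*D - 1  [with D=7]  = 20

20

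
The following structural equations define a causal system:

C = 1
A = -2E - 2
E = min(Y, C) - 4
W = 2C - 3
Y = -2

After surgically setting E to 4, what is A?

The intervention breaks the incoming arrows to E: E = min(Y, C) - 4 no longer applies, and E = 4.
A = -2E - 2  [with E=4]  = -10

-10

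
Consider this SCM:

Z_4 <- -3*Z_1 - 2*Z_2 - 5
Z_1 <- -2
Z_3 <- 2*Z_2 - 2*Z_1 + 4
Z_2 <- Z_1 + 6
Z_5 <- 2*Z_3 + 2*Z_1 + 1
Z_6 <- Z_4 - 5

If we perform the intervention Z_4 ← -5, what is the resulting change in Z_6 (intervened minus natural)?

Under do(Z_4=-5), the mechanism Z_4 <- -3*Z_1 - 2*Z_2 - 5 is discarded; Z_4 is fixed at -5.
Z_6 = Z_4 - 5  [with Z_4=-5]  = -10
Without intervention: Z_2 = Z_1 + 6  [with Z_1=-2]  = 4; Z_4 = -3*Z_1 - 2*Z_2 - 5  [with Z_1=-2, Z_2=4]  = -7; Z_6 = Z_4 - 5  [with Z_4=-7]  = -12.
Change = -10 − (-12) = 2.

2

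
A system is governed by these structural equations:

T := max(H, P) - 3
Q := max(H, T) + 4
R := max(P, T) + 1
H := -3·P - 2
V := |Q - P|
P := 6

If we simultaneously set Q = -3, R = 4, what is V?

9

Setting Q = -3, R = 4 by intervention discards those variables' equations.
V = |Q - P|  [with Q=-3, P=6]  = 9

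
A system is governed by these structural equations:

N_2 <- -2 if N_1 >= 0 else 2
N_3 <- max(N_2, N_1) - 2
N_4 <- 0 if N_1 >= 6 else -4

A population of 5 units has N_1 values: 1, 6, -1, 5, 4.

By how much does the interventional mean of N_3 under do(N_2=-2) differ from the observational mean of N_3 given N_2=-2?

-1

Every unit gets N_2=-2 under the intervention. N_3 values become -1, 4, -3, 3, 2; E[N_3|do(N_2=-2)] = 1.
Observing N_2=-2 restricts to units where N_2's equation naturally yields -2: N_1 ∈ {1, 6, 5, 4}. In that subpopulation N_3 = -1, 4, 3, 2, mean 2.
Difference = 1 − 2 = -1.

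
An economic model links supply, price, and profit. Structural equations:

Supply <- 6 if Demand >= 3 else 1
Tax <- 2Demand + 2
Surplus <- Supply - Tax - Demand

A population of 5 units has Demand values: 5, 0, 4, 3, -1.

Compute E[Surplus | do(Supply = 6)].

do(Supply=6) breaks Supply's dependence on Demand. With Supply=6 fixed, Surplus across the units is -11, 4, -8, -5, 7, mean -2.6.

-2.6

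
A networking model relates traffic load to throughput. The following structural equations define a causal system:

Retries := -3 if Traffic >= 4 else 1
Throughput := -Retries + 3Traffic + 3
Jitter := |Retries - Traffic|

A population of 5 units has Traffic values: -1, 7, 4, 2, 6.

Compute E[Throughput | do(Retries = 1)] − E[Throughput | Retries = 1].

9.3

do(Retries=1) breaks Retries's dependence on Traffic. With Retries=1 fixed, Throughput across the units is -1, 23, 14, 8, 20, mean 12.8.
Conditioning on Retries=1 selects the 2 unit(s) with Traffic ∈ {-1, 2}. Their Throughput values: -1, 8. Mean = 3.5.
Difference = 12.8 − 3.5 = 9.3.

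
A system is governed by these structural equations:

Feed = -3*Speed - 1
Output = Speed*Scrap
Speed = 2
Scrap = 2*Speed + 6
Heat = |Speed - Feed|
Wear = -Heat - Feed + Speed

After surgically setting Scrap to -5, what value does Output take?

The intervention breaks the incoming arrows to Scrap: Scrap = 2*Speed + 6 no longer applies, and Scrap = -5.
Output = Speed*Scrap  [with Speed=2, Scrap=-5]  = -10

-10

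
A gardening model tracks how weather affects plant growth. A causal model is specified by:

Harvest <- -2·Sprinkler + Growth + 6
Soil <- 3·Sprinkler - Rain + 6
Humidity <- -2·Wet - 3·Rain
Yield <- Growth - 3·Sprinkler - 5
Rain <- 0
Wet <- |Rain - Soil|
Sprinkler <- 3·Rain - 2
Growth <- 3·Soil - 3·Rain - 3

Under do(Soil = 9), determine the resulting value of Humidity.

-18

The intervention breaks the incoming arrows to Soil: Soil <- 3·Sprinkler - Rain + 6 no longer applies, and Soil = 9.
Wet = |Rain - Soil|  [with Rain=0, Soil=9]  = 9
Humidity = -2·Wet - 3·Rain  [with Wet=9, Rain=0]  = -18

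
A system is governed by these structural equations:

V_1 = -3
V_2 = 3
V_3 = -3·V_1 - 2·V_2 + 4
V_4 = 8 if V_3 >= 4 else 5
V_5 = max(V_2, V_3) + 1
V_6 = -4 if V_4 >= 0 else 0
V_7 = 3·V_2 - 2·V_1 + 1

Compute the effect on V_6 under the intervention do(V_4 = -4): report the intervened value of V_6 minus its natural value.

4

Under do(V_4=-4), the mechanism V_4 = 8 if V_3 >= 4 else 5 is discarded; V_4 is fixed at -4.
V_6 = -4 if V_4 >= 0 else 0  [with V_4=-4]  = 0
Without intervention: V_3 = -3·V_1 - 2·V_2 + 4  [with V_1=-3, V_2=3]  = 7; V_4 = 8 if V_3 >= 4 else 5  [with V_3=7]  = 8; V_6 = -4 if V_4 >= 0 else 0  [with V_4=8]  = -4.
Change = 0 − (-4) = 4.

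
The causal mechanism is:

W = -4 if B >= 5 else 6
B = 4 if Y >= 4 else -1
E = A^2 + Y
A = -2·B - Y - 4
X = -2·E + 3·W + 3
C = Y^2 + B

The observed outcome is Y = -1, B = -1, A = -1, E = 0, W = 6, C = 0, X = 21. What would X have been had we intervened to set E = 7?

7

The intervention breaks the incoming arrows to E: E = A^2 + Y no longer applies, and E = 7.
B = 4 if Y >= 4 else -1  [with Y=-1]  = -1
W = -4 if B >= 5 else 6  [with B=-1]  = 6
X = -2·E + 3·W + 3  [with E=7, W=6]  = 7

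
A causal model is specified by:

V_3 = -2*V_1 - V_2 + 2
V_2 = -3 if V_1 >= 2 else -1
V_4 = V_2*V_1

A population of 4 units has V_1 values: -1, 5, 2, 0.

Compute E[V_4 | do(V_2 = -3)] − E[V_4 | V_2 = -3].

6

do(V_2=-3) breaks V_2's dependence on V_1. With V_2=-3 fixed, V_4 across the units is 3, -15, -6, 0, mean -4.5.
Observing V_2=-3 restricts to units where V_2's equation naturally yields -3: V_1 ∈ {5, 2}. In that subpopulation V_4 = -15, -6, mean -10.5.
Difference = -4.5 − (-10.5) = 6.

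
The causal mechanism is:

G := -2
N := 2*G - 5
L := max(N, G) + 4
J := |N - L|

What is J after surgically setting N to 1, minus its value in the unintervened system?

-7

Under do(N=1), the mechanism N := 2*G - 5 is discarded; N is fixed at 1.
L = max(N, G) + 4  [with N=1, G=-2]  = 5
J = |N - L|  [with N=1, L=5]  = 4
Without intervention: N = 2*G - 5  [with G=-2]  = -9; L = max(N, G) + 4  [with N=-9, G=-2]  = 2; J = |N - L|  [with N=-9, L=2]  = 11.
Change = 4 − 11 = -7.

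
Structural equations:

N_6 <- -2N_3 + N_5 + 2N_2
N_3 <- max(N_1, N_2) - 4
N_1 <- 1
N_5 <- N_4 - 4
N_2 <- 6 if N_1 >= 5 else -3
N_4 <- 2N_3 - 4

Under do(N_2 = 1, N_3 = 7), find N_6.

Under do(N_2 = 1, N_3 = 7), each intervened variable's structural equation is replaced by its fixed value.
N_4 = 2N_3 - 4  [with N_3=7]  = 10
N_5 = N_4 - 4  [with N_4=10]  = 6
N_6 = -2N_3 + N_5 + 2N_2  [with N_3=7, N_5=6, N_2=1]  = -6

-6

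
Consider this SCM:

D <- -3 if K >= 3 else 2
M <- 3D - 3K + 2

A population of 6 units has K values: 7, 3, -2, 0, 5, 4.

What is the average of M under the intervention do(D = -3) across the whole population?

Every unit gets D=-3 under the intervention. M values become -28, -16, -1, -7, -22, -19; E[M|do(D=-3)] = -15.5.

-15.5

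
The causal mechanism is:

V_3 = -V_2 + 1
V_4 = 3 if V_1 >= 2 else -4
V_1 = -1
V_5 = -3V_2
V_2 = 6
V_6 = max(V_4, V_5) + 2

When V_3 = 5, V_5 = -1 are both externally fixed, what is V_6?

1

Setting V_3 = 5, V_5 = -1 by intervention discards those variables' equations.
V_4 = 3 if V_1 >= 2 else -4  [with V_1=-1]  = -4
V_6 = max(V_4, V_5) + 2  [with V_4=-4, V_5=-1]  = 1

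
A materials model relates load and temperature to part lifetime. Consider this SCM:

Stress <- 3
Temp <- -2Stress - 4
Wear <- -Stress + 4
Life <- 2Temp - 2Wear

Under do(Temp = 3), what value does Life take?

Under do(Temp=3), the mechanism Temp <- -2Stress - 4 is discarded; Temp is fixed at 3.
Wear = -Stress + 4  [with Stress=3]  = 1
Life = 2Temp - 2Wear  [with Temp=3, Wear=1]  = 4

4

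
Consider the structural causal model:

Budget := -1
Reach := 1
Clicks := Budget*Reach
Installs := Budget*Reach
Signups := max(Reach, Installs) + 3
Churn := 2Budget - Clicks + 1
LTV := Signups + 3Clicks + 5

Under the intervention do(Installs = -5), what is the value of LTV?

The intervention breaks the incoming arrows to Installs: Installs := Budget*Reach no longer applies, and Installs = -5.
Clicks = Budget*Reach  [with Budget=-1, Reach=1]  = -1
Signups = max(Reach, Installs) + 3  [with Reach=1, Installs=-5]  = 4
LTV = Signups + 3Clicks + 5  [with Signups=4, Clicks=-1]  = 6

6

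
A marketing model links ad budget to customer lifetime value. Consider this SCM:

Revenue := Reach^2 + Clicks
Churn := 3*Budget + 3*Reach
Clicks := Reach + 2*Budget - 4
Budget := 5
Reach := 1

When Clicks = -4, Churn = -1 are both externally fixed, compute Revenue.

Setting Clicks = -4, Churn = -1 by intervention discards those variables' equations.
Revenue = Reach^2 + Clicks  [with Reach=1, Clicks=-4]  = -3

-3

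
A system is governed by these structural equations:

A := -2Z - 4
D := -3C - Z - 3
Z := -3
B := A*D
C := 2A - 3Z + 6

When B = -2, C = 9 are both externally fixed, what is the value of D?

Under do(B = -2, C = 9), each intervened variable's structural equation is replaced by its fixed value.
D = -3C - Z - 3  [with C=9, Z=-3]  = -27

-27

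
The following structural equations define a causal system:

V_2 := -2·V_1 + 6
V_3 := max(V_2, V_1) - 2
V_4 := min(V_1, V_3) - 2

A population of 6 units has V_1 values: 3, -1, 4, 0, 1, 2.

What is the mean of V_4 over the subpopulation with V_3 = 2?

Conditioning on V_3=2 selects the 2 unit(s) with V_1 ∈ {4, 1}. Their V_4 values: 0, -1. Mean = -0.5.

-0.5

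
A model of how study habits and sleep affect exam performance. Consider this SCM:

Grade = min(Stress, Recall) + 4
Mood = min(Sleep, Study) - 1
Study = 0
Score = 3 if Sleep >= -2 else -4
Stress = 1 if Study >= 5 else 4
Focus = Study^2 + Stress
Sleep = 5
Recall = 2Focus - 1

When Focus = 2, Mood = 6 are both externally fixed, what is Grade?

Under do(Focus = 2, Mood = 6), each intervened variable's structural equation is replaced by its fixed value.
Stress = 1 if Study >= 5 else 4  [with Study=0]  = 4
Recall = 2Focus - 1  [with Focus=2]  = 3
Grade = min(Stress, Recall) + 4  [with Stress=4, Recall=3]  = 7

7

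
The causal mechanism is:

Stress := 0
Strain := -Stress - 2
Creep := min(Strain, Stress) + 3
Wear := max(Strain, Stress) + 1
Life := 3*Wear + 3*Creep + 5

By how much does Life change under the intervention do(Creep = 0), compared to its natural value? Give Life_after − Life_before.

do(Creep=0) replaces the equation Creep := min(Strain, Stress) + 3 with the constant Creep = 0.
Strain = -Stress - 2  [with Stress=0]  = -2
Wear = max(Strain, Stress) + 1  [with Strain=-2, Stress=0]  = 1
Life = 3*Wear + 3*Creep + 5  [with Wear=1, Creep=0]  = 8
Without intervention: Strain = -Stress - 2  [with Stress=0]  = -2; Creep = min(Strain, Stress) + 3  [with Strain=-2, Stress=0]  = 1; Wear = max(Strain, Stress) + 1  [with Strain=-2, Stress=0]  = 1; Life = 3*Wear + 3*Creep + 5  [with Wear=1, Creep=1]  = 11.
Change = 8 − 11 = -3.

-3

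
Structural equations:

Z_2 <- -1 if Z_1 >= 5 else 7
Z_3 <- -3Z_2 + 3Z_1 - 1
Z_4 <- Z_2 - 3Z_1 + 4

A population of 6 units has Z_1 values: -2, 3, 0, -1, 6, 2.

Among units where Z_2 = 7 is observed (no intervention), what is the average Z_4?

9.8

Observing Z_2=7 restricts to units where Z_2's equation naturally yields 7: Z_1 ∈ {-2, 3, 0, -1, 2}. In that subpopulation Z_4 = 17, 2, 11, 14, 5, mean 9.8.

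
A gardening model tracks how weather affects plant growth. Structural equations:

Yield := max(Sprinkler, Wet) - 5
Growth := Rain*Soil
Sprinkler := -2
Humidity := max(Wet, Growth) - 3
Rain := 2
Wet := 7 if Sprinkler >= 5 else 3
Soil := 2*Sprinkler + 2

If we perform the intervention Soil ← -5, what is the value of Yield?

-2

The intervention breaks the incoming arrows to Soil: Soil := 2*Sprinkler + 2 no longer applies, and Soil = -5.
Yield is not downstream of the intervention, so its value is determined by the original equations.
Wet = 7 if Sprinkler >= 5 else 3  [with Sprinkler=-2]  = 3
Yield = max(Sprinkler, Wet) - 5  [with Sprinkler=-2, Wet=3]  = -2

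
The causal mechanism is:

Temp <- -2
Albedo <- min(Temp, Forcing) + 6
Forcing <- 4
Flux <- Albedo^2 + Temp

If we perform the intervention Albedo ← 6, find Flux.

The intervention breaks the incoming arrows to Albedo: Albedo <- min(Temp, Forcing) + 6 no longer applies, and Albedo = 6.
Flux = Albedo^2 + Temp  [with Albedo=6, Temp=-2]  = 34

34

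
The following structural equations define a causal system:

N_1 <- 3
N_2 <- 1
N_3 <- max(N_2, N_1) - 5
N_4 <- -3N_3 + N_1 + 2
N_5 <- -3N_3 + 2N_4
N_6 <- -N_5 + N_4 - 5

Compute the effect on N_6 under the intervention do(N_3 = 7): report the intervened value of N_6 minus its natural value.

The intervention breaks the incoming arrows to N_3: N_3 <- max(N_2, N_1) - 5 no longer applies, and N_3 = 7.
N_4 = -3N_3 + N_1 + 2  [with N_3=7, N_1=3]  = -16
N_5 = -3N_3 + 2N_4  [with N_3=7, N_4=-16]  = -53
N_6 = -N_5 + N_4 - 5  [with N_5=-53, N_4=-16]  = 32
Without intervention: N_3 = max(N_2, N_1) - 5  [with N_2=1, N_1=3]  = -2; N_4 = -3N_3 + N_1 + 2  [with N_3=-2, N_1=3]  = 11; N_5 = -3N_3 + 2N_4  [with N_3=-2, N_4=11]  = 28; N_6 = -N_5 + N_4 - 5  [with N_5=28, N_4=11]  = -22.
Change = 32 − (-22) = 54.

54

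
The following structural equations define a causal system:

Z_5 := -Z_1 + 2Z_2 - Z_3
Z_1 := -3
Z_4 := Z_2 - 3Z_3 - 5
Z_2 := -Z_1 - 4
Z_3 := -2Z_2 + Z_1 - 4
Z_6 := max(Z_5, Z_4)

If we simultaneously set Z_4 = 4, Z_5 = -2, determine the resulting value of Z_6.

4

The joint intervention fixes Z_4 = 4, Z_5 = -2, removing each variable's own equation.
Z_6 = max(Z_5, Z_4)  [with Z_5=-2, Z_4=4]  = 4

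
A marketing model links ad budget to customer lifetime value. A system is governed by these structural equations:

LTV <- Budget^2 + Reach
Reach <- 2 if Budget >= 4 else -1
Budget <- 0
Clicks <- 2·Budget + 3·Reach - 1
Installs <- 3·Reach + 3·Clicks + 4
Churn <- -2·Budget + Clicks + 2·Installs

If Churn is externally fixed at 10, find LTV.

The intervention breaks the incoming arrows to Churn: Churn <- -2·Budget + Clicks + 2·Installs no longer applies, and Churn = 10.
Since LTV is not a descendant of the intervened variable, it is unaffected.
Reach = 2 if Budget >= 4 else -1  [with Budget=0]  = -1
LTV = Budget^2 + Reach  [with Budget=0, Reach=-1]  = -1

-1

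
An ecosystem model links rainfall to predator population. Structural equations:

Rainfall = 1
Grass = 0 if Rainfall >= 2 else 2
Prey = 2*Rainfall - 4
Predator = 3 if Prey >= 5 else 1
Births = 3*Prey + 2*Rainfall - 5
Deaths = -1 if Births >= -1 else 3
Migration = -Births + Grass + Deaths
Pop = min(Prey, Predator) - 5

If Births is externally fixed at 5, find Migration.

-4

Under do(Births=5), the mechanism Births = 3*Prey + 2*Rainfall - 5 is discarded; Births is fixed at 5.
Grass = 0 if Rainfall >= 2 else 2  [with Rainfall=1]  = 2
Deaths = -1 if Births >= -1 else 3  [with Births=5]  = -1
Migration = -Births + Grass + Deaths  [with Births=5, Grass=2, Deaths=-1]  = -4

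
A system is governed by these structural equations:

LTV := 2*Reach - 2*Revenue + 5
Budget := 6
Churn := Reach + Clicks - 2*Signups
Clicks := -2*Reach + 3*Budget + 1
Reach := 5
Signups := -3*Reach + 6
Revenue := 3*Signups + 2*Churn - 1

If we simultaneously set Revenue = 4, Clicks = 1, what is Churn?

24

Under do(Revenue = 4, Clicks = 1), each intervened variable's structural equation is replaced by its fixed value.
Signups = -3*Reach + 6  [with Reach=5]  = -9
Churn = Reach + Clicks - 2*Signups  [with Reach=5, Clicks=1, Signups=-9]  = 24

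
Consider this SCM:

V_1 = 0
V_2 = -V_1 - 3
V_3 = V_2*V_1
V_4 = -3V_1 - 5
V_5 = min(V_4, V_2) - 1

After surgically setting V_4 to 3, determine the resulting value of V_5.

-4

Intervening sets V_4 = 3 and removes its equation (V_4 = -3V_1 - 5).
V_2 = -V_1 - 3  [with V_1=0]  = -3
V_5 = min(V_4, V_2) - 1  [with V_4=3, V_2=-3]  = -4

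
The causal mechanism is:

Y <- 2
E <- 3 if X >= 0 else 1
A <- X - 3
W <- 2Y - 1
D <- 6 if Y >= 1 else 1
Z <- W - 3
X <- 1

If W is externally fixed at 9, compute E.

The intervention breaks the incoming arrows to W: W <- 2Y - 1 no longer applies, and W = 9.
E is not downstream of the intervention, so its value is determined by the original equations.
E = 3 if X >= 0 else 1  [with X=1]  = 3

3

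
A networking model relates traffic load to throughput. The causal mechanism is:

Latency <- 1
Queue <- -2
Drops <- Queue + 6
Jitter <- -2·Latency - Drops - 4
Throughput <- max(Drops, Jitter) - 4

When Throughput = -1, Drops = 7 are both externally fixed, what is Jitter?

Under do(Throughput = -1, Drops = 7), each intervened variable's structural equation is replaced by its fixed value.
Jitter = -2·Latency - Drops - 4  [with Latency=1, Drops=7]  = -13

-13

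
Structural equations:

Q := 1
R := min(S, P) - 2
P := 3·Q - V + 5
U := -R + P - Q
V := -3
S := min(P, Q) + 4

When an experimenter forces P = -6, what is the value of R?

do(P=-6) replaces the equation P := 3·Q - V + 5 with the constant P = -6.
S = min(P, Q) + 4  [with P=-6, Q=1]  = -2
R = min(S, P) - 2  [with S=-2, P=-6]  = -8

-8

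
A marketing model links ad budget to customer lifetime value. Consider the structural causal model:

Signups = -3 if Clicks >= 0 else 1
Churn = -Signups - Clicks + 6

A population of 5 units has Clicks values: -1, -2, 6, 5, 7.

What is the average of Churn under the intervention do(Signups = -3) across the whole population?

do(Signups=-3) breaks Signups's dependence on Clicks. With Signups=-3 fixed, Churn across the units is 10, 11, 3, 4, 2, mean 6.

6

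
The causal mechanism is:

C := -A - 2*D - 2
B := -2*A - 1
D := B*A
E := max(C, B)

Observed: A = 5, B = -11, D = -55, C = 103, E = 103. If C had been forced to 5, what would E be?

Intervening sets C = 5 and removes its equation (C := -A - 2*D - 2).
B = -2*A - 1  [with A=5]  = -11
E = max(C, B)  [with C=5, B=-11]  = 5

5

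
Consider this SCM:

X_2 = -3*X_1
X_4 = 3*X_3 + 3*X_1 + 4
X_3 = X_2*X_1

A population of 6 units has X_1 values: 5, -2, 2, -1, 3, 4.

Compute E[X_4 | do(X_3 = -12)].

Every unit gets X_3=-12 under the intervention. X_4 values become -17, -38, -26, -35, -23, -20; E[X_4|do(X_3=-12)] = -26.5.

-26.5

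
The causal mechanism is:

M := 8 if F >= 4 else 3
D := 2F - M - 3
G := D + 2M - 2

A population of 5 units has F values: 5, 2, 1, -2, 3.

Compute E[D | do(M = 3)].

-2.4

do(M=3) breaks M's dependence on F. With M=3 fixed, D across the units is 4, -2, -4, -10, 0, mean -2.4.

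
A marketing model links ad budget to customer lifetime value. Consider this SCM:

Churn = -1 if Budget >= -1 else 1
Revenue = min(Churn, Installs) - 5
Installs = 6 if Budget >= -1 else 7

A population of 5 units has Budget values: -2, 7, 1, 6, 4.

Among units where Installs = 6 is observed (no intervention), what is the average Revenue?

Observing Installs=6 restricts to units where Installs's equation naturally yields 6: Budget ∈ {7, 1, 6, 4}. In that subpopulation Revenue = -6, -6, -6, -6, mean -6.

-6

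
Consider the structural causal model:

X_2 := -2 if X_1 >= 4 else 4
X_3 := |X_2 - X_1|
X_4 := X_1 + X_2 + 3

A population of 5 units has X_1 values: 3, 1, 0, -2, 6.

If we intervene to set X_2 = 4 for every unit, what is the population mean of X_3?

3.2

Every unit gets X_2=4 under the intervention. X_3 values become 1, 3, 4, 6, 2; E[X_3|do(X_2=4)] = 3.2.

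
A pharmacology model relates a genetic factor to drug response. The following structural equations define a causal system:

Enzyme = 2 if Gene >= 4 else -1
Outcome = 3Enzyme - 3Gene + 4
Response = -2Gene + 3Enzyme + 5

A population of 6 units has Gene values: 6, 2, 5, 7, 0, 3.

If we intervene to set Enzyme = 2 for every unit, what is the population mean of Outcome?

-1.5

The intervention sets Enzyme=2 in all 6 units regardless of Gene. Recomputing Outcome per unit gives -8, 4, -5, -11, 10, 1; average -1.5.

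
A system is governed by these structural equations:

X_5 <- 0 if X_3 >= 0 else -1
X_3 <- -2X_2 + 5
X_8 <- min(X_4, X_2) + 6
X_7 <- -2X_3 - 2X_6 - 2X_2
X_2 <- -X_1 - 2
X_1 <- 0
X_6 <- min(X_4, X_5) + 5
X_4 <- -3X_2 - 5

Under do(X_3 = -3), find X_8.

The intervention breaks the incoming arrows to X_3: X_3 <- -2X_2 + 5 no longer applies, and X_3 = -3.
Since X_8 is not a descendant of the intervened variable, it is unaffected.
X_2 = -X_1 - 2  [with X_1=0]  = -2
X_4 = -3X_2 - 5  [with X_2=-2]  = 1
X_8 = min(X_4, X_2) + 6  [with X_4=1, X_2=-2]  = 4

4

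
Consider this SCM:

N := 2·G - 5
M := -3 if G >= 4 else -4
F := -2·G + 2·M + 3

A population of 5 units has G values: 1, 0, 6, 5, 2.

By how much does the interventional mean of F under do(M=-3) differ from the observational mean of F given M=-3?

do(M=-3) breaks M's dependence on G. With M=-3 fixed, F across the units is -5, -3, -15, -13, -7, mean -8.6.
Conditioning on M=-3 selects the 2 unit(s) with G ∈ {6, 5}. Their F values: -15, -13. Mean = -14.
Difference = -8.6 − (-14) = 5.4.

5.4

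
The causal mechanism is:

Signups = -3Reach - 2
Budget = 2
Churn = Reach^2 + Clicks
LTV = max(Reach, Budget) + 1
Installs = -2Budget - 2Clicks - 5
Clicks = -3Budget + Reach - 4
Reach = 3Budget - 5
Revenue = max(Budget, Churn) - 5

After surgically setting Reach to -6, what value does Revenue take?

15

Under do(Reach=-6), the mechanism Reach = 3Budget - 5 is discarded; Reach is fixed at -6.
Clicks = -3Budget + Reach - 4  [with Budget=2, Reach=-6]  = -16
Churn = Reach^2 + Clicks  [with Reach=-6, Clicks=-16]  = 20
Revenue = max(Budget, Churn) - 5  [with Budget=2, Churn=20]  = 15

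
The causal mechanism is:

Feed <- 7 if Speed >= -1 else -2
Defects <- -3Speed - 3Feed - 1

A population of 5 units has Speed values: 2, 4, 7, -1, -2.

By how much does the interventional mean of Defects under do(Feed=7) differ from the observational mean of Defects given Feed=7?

3

Under do(Feed=7), Feed's equation is replaced by Feed=7 for every unit. Per-unit Defects: -28, -34, -43, -19, -16. Mean = -28.
Observing Feed=7 restricts to units where Feed's equation naturally yields 7: Speed ∈ {2, 4, 7, -1}. In that subpopulation Defects = -28, -34, -43, -19, mean -31.
Difference = -28 − (-31) = 3.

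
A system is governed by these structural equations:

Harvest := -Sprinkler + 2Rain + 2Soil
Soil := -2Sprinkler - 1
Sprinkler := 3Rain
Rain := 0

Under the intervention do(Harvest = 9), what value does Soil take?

Under do(Harvest=9), the mechanism Harvest := -Sprinkler + 2Rain + 2Soil is discarded; Harvest is fixed at 9.
Since Soil is not a descendant of the intervened variable, it is unaffected.
Sprinkler = 3Rain  [with Rain=0]  = 0
Soil = -2Sprinkler - 1  [with Sprinkler=0]  = -1

-1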